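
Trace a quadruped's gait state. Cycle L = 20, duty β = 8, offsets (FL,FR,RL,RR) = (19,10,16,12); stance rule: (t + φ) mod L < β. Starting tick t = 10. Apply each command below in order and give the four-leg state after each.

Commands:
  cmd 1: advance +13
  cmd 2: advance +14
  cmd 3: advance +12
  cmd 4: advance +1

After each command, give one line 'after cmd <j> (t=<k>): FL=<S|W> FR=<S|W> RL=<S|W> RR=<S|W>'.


start t=10: FL=W FR=S RL=S RR=S
cmd 1: advance +13 → t=23, phase=(2,13,19,15) → FL=S FR=W RL=W RR=W
cmd 2: advance +14 → t=37, phase=(16,7,13,9) → FL=W FR=S RL=W RR=W
cmd 3: advance +12 → t=49, phase=(8,19,5,1) → FL=W FR=W RL=S RR=S
cmd 4: advance +1 → t=50, phase=(9,0,6,2) → FL=W FR=S RL=S RR=S

after cmd 1 (t=23): FL=S FR=W RL=W RR=W
after cmd 2 (t=37): FL=W FR=S RL=W RR=W
after cmd 3 (t=49): FL=W FR=W RL=S RR=S
after cmd 4 (t=50): FL=W FR=S RL=S RR=S


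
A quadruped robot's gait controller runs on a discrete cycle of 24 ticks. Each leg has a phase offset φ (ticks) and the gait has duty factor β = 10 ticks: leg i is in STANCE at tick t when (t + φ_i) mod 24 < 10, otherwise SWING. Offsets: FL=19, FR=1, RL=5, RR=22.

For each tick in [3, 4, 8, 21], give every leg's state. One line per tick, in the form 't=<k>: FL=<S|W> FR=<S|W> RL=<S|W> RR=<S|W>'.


t=3: phase=(22,4,8,1) vs β=10 → FL=W FR=S RL=S RR=S
t=4: phase=(23,5,9,2) vs β=10 → FL=W FR=S RL=S RR=S
t=8: phase=(3,9,13,6) vs β=10 → FL=S FR=S RL=W RR=S
t=21: phase=(16,22,2,19) vs β=10 → FL=W FR=W RL=S RR=W

t=3: FL=W FR=S RL=S RR=S
t=4: FL=W FR=S RL=S RR=S
t=8: FL=S FR=S RL=W RR=S
t=21: FL=W FR=W RL=S RR=W


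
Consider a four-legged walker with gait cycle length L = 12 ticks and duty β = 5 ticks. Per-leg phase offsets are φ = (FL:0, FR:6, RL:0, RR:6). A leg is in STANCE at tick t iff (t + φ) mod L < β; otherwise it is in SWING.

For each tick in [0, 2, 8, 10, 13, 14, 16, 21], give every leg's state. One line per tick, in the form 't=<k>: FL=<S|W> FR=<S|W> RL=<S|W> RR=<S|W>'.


t=0: FL=S FR=W RL=S RR=W
t=2: FL=S FR=W RL=S RR=W
t=8: FL=W FR=S RL=W RR=S
t=10: FL=W FR=S RL=W RR=S
t=13: FL=S FR=W RL=S RR=W
t=14: FL=S FR=W RL=S RR=W
t=16: FL=S FR=W RL=S RR=W
t=21: FL=W FR=S RL=W RR=S

t=0: phase=(0,6,0,6) vs β=5 → FL=S FR=W RL=S RR=W
t=2: phase=(2,8,2,8) vs β=5 → FL=S FR=W RL=S RR=W
t=8: phase=(8,2,8,2) vs β=5 → FL=W FR=S RL=W RR=S
t=10: phase=(10,4,10,4) vs β=5 → FL=W FR=S RL=W RR=S
t=13: phase=(1,7,1,7) vs β=5 → FL=S FR=W RL=S RR=W
t=14: phase=(2,8,2,8) vs β=5 → FL=S FR=W RL=S RR=W
t=16: phase=(4,10,4,10) vs β=5 → FL=S FR=W RL=S RR=W
t=21: phase=(9,3,9,3) vs β=5 → FL=W FR=S RL=W RR=S


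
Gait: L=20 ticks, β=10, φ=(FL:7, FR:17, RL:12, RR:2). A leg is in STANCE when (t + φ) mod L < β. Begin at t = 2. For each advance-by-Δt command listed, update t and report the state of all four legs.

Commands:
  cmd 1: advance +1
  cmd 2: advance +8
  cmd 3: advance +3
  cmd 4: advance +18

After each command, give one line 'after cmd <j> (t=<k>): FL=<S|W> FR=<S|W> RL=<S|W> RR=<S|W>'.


after cmd 1 (t=3): FL=W FR=S RL=W RR=S
after cmd 2 (t=11): FL=W FR=S RL=S RR=W
after cmd 3 (t=14): FL=S FR=W RL=S RR=W
after cmd 4 (t=32): FL=W FR=S RL=S RR=W

start t=2: FL=S FR=W RL=W RR=S
cmd 1: advance +1 → t=3, phase=(10,0,15,5) → FL=W FR=S RL=W RR=S
cmd 2: advance +8 → t=11, phase=(18,8,3,13) → FL=W FR=S RL=S RR=W
cmd 3: advance +3 → t=14, phase=(1,11,6,16) → FL=S FR=W RL=S RR=W
cmd 4: advance +18 → t=32, phase=(19,9,4,14) → FL=W FR=S RL=S RR=W


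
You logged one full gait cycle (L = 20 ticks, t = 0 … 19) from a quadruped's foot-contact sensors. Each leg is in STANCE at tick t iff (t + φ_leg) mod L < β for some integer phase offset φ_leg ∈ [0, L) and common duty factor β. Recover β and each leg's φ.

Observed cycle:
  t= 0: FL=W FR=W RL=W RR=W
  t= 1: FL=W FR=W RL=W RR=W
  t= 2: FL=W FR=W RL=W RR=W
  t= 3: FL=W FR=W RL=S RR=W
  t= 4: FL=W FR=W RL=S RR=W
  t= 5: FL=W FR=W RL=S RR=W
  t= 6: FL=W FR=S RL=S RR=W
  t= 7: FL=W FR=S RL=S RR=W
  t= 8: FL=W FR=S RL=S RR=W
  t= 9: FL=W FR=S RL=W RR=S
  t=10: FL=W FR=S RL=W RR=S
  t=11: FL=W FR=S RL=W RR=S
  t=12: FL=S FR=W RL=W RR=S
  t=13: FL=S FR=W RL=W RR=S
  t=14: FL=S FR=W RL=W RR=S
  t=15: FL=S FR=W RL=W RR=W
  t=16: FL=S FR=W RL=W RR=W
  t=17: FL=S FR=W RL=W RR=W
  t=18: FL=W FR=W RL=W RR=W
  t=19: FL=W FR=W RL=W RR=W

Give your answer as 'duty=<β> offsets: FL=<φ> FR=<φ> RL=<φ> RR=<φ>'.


duty=6 offsets: FL=8 FR=14 RL=17 RR=11

duty β = stance ticks per leg = 6
FL: stance ticks = 6; W→S at t=12 → φ=8
FR: stance ticks = 6; W→S at t=6 → φ=14
RL: stance ticks = 6; W→S at t=3 → φ=17
RR: stance ticks = 6; W→S at t=9 → φ=11


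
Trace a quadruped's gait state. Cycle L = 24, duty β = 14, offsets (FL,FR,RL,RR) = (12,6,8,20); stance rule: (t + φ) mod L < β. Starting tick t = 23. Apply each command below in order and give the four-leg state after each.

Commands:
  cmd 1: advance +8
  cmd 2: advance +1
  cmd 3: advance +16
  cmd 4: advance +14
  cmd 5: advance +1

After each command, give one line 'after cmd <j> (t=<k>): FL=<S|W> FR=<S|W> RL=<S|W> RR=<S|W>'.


start t=23: FL=S FR=S RL=S RR=W
cmd 1: advance +8 → t=31, phase=(19,13,15,3) → FL=W FR=S RL=W RR=S
cmd 2: advance +1 → t=32, phase=(20,14,16,4) → FL=W FR=W RL=W RR=S
cmd 3: advance +16 → t=48, phase=(12,6,8,20) → FL=S FR=S RL=S RR=W
cmd 4: advance +14 → t=62, phase=(2,20,22,10) → FL=S FR=W RL=W RR=S
cmd 5: advance +1 → t=63, phase=(3,21,23,11) → FL=S FR=W RL=W RR=S

after cmd 1 (t=31): FL=W FR=S RL=W RR=S
after cmd 2 (t=32): FL=W FR=W RL=W RR=S
after cmd 3 (t=48): FL=S FR=S RL=S RR=W
after cmd 4 (t=62): FL=S FR=W RL=W RR=S
after cmd 5 (t=63): FL=S FR=W RL=W RR=S


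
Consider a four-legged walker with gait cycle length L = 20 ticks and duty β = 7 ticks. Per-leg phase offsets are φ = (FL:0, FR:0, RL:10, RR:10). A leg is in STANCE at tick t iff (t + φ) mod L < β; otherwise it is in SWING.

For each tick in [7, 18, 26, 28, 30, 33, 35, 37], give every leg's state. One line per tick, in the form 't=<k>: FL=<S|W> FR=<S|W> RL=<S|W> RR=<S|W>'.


t=7: phase=(7,7,17,17) vs β=7 → FL=W FR=W RL=W RR=W
t=18: phase=(18,18,8,8) vs β=7 → FL=W FR=W RL=W RR=W
t=26: phase=(6,6,16,16) vs β=7 → FL=S FR=S RL=W RR=W
t=28: phase=(8,8,18,18) vs β=7 → FL=W FR=W RL=W RR=W
t=30: phase=(10,10,0,0) vs β=7 → FL=W FR=W RL=S RR=S
t=33: phase=(13,13,3,3) vs β=7 → FL=W FR=W RL=S RR=S
t=35: phase=(15,15,5,5) vs β=7 → FL=W FR=W RL=S RR=S
t=37: phase=(17,17,7,7) vs β=7 → FL=W FR=W RL=W RR=W

t=7: FL=W FR=W RL=W RR=W
t=18: FL=W FR=W RL=W RR=W
t=26: FL=S FR=S RL=W RR=W
t=28: FL=W FR=W RL=W RR=W
t=30: FL=W FR=W RL=S RR=S
t=33: FL=W FR=W RL=S RR=S
t=35: FL=W FR=W RL=S RR=S
t=37: FL=W FR=W RL=W RR=W


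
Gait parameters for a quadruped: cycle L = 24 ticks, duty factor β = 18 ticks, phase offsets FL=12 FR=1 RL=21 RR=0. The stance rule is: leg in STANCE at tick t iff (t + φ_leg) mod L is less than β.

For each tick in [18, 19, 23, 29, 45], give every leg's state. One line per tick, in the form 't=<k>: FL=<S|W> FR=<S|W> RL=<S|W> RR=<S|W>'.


t=18: FL=S FR=W RL=S RR=W
t=19: FL=S FR=W RL=S RR=W
t=23: FL=S FR=S RL=W RR=W
t=29: FL=S FR=S RL=S RR=S
t=45: FL=S FR=W RL=W RR=W

t=18: phase=(6,19,15,18) vs β=18 → FL=S FR=W RL=S RR=W
t=19: phase=(7,20,16,19) vs β=18 → FL=S FR=W RL=S RR=W
t=23: phase=(11,0,20,23) vs β=18 → FL=S FR=S RL=W RR=W
t=29: phase=(17,6,2,5) vs β=18 → FL=S FR=S RL=S RR=S
t=45: phase=(9,22,18,21) vs β=18 → FL=S FR=W RL=W RR=W


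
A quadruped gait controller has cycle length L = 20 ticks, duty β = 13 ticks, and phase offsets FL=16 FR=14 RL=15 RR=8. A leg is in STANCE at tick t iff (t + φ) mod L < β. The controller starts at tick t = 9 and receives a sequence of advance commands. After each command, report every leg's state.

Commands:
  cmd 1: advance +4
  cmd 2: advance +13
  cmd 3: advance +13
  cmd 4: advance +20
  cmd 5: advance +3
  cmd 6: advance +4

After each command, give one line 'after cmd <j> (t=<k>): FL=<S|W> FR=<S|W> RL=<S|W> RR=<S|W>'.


after cmd 1 (t=13): FL=S FR=S RL=S RR=S
after cmd 2 (t=26): FL=S FR=S RL=S RR=W
after cmd 3 (t=39): FL=W FR=W RL=W RR=S
after cmd 4 (t=59): FL=W FR=W RL=W RR=S
after cmd 5 (t=62): FL=W FR=W RL=W RR=S
after cmd 6 (t=66): FL=S FR=S RL=S RR=W

start t=9: FL=S FR=S RL=S RR=W
cmd 1: advance +4 → t=13, phase=(9,7,8,1) → FL=S FR=S RL=S RR=S
cmd 2: advance +13 → t=26, phase=(2,0,1,14) → FL=S FR=S RL=S RR=W
cmd 3: advance +13 → t=39, phase=(15,13,14,7) → FL=W FR=W RL=W RR=S
cmd 4: advance +20 → t=59, phase=(15,13,14,7) → FL=W FR=W RL=W RR=S
cmd 5: advance +3 → t=62, phase=(18,16,17,10) → FL=W FR=W RL=W RR=S
cmd 6: advance +4 → t=66, phase=(2,0,1,14) → FL=S FR=S RL=S RR=W


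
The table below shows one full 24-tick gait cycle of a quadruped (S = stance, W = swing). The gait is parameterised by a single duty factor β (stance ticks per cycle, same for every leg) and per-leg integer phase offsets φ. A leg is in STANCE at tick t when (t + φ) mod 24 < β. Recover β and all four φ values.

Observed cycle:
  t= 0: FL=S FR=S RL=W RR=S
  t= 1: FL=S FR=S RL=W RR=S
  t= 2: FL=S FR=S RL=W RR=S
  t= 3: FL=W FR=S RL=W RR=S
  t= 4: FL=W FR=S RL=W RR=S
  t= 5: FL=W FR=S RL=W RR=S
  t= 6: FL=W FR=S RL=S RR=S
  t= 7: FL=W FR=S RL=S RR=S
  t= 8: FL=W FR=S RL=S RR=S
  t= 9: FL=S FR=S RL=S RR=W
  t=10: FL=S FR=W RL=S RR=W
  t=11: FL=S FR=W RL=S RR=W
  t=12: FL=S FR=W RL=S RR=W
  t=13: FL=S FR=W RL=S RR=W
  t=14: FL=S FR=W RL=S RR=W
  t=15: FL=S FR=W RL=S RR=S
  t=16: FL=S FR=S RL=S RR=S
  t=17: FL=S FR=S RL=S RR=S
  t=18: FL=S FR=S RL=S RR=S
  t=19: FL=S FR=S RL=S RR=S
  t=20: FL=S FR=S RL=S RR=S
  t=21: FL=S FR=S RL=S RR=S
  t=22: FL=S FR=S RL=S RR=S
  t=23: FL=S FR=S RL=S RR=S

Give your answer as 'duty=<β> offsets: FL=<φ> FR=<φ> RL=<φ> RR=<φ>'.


duty=18 offsets: FL=15 FR=8 RL=18 RR=9

duty β = stance ticks per leg = 18
FL: stance ticks = 18; W→S at t=9 → φ=15
FR: stance ticks = 18; W→S at t=16 → φ=8
RL: stance ticks = 18; W→S at t=6 → φ=18
RR: stance ticks = 18; W→S at t=15 → φ=9


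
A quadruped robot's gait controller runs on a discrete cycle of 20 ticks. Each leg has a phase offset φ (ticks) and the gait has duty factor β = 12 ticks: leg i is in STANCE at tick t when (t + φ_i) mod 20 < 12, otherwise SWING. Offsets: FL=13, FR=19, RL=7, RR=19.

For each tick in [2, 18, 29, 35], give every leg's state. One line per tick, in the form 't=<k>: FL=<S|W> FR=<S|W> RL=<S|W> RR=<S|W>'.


t=2: phase=(15,1,9,1) vs β=12 → FL=W FR=S RL=S RR=S
t=18: phase=(11,17,5,17) vs β=12 → FL=S FR=W RL=S RR=W
t=29: phase=(2,8,16,8) vs β=12 → FL=S FR=S RL=W RR=S
t=35: phase=(8,14,2,14) vs β=12 → FL=S FR=W RL=S RR=W

t=2: FL=W FR=S RL=S RR=S
t=18: FL=S FR=W RL=S RR=W
t=29: FL=S FR=S RL=W RR=S
t=35: FL=S FR=W RL=S RR=W


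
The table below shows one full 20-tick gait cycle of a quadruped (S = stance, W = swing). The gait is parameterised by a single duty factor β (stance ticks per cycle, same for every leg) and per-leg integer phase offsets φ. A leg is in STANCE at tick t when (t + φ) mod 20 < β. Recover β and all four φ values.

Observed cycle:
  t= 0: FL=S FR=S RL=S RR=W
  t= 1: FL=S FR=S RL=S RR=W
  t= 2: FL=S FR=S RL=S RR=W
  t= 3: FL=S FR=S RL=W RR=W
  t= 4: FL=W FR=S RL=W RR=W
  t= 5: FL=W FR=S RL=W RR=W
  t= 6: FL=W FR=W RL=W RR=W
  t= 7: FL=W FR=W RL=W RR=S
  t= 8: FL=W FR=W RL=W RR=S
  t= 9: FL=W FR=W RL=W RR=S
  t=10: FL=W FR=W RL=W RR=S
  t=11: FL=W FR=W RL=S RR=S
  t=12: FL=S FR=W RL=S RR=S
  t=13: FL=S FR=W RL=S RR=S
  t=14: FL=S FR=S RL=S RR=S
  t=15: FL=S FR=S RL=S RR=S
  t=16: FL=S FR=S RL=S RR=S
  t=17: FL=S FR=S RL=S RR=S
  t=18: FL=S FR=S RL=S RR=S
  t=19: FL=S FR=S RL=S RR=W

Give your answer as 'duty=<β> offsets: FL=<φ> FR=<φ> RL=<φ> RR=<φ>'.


duty=12 offsets: FL=8 FR=6 RL=9 RR=13

duty β = stance ticks per leg = 12
FL: stance ticks = 12; W→S at t=12 → φ=8
FR: stance ticks = 12; W→S at t=14 → φ=6
RL: stance ticks = 12; W→S at t=11 → φ=9
RR: stance ticks = 12; W→S at t=7 → φ=13


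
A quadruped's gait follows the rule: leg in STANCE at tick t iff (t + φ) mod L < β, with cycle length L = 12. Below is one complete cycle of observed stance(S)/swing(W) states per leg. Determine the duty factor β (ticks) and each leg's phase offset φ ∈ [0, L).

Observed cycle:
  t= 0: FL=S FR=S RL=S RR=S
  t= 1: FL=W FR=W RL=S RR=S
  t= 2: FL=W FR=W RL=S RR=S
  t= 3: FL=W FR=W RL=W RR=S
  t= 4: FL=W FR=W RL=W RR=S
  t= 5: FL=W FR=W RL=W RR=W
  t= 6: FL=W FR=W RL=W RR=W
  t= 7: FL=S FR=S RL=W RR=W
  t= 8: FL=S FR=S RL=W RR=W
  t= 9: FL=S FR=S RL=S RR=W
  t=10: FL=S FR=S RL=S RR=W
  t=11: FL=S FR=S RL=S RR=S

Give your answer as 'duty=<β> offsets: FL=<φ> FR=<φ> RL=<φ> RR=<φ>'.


duty=6 offsets: FL=5 FR=5 RL=3 RR=1

duty β = stance ticks per leg = 6
FL: stance ticks = 6; W→S at t=7 → φ=5
FR: stance ticks = 6; W→S at t=7 → φ=5
RL: stance ticks = 6; W→S at t=9 → φ=3
RR: stance ticks = 6; W→S at t=11 → φ=1


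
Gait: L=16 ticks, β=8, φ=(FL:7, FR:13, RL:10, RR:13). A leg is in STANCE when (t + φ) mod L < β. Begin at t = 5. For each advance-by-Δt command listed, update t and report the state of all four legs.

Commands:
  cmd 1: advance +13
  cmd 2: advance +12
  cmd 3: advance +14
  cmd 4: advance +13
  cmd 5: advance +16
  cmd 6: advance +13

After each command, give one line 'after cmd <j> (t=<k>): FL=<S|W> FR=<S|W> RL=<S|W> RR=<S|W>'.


start t=5: FL=W FR=S RL=W RR=S
cmd 1: advance +13 → t=18, phase=(9,15,12,15) → FL=W FR=W RL=W RR=W
cmd 2: advance +12 → t=30, phase=(5,11,8,11) → FL=S FR=W RL=W RR=W
cmd 3: advance +14 → t=44, phase=(3,9,6,9) → FL=S FR=W RL=S RR=W
cmd 4: advance +13 → t=57, phase=(0,6,3,6) → FL=S FR=S RL=S RR=S
cmd 5: advance +16 → t=73, phase=(0,6,3,6) → FL=S FR=S RL=S RR=S
cmd 6: advance +13 → t=86, phase=(13,3,0,3) → FL=W FR=S RL=S RR=S

after cmd 1 (t=18): FL=W FR=W RL=W RR=W
after cmd 2 (t=30): FL=S FR=W RL=W RR=W
after cmd 3 (t=44): FL=S FR=W RL=S RR=W
after cmd 4 (t=57): FL=S FR=S RL=S RR=S
after cmd 5 (t=73): FL=S FR=S RL=S RR=S
after cmd 6 (t=86): FL=W FR=S RL=S RR=S


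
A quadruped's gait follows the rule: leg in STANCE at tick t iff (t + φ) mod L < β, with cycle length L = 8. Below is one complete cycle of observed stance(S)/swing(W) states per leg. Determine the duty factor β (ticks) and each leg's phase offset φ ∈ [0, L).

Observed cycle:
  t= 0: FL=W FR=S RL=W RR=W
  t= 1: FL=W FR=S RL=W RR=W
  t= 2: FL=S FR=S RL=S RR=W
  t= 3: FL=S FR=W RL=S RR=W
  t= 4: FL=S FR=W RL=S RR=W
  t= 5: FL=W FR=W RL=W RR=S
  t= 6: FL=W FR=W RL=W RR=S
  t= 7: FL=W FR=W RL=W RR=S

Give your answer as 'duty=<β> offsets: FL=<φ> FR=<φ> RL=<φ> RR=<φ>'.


duty β = stance ticks per leg = 3
FL: stance ticks = 3; W→S at t=2 → φ=6
FR: stance ticks = 3; W→S at t=0 → φ=0
RL: stance ticks = 3; W→S at t=2 → φ=6
RR: stance ticks = 3; W→S at t=5 → φ=3

duty=3 offsets: FL=6 FR=0 RL=6 RR=3


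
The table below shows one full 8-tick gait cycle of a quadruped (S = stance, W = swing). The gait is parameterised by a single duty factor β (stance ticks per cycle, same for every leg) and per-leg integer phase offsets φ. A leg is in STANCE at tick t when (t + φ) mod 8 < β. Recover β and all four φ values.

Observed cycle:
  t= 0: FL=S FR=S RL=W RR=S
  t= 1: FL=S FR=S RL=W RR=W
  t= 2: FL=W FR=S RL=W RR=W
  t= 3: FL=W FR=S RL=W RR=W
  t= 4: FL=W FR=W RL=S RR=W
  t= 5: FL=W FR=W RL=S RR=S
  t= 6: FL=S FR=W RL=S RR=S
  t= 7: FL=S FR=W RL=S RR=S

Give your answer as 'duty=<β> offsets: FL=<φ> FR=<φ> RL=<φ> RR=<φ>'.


duty β = stance ticks per leg = 4
FL: stance ticks = 4; W→S at t=6 → φ=2
FR: stance ticks = 4; W→S at t=0 → φ=0
RL: stance ticks = 4; W→S at t=4 → φ=4
RR: stance ticks = 4; W→S at t=5 → φ=3

duty=4 offsets: FL=2 FR=0 RL=4 RR=3


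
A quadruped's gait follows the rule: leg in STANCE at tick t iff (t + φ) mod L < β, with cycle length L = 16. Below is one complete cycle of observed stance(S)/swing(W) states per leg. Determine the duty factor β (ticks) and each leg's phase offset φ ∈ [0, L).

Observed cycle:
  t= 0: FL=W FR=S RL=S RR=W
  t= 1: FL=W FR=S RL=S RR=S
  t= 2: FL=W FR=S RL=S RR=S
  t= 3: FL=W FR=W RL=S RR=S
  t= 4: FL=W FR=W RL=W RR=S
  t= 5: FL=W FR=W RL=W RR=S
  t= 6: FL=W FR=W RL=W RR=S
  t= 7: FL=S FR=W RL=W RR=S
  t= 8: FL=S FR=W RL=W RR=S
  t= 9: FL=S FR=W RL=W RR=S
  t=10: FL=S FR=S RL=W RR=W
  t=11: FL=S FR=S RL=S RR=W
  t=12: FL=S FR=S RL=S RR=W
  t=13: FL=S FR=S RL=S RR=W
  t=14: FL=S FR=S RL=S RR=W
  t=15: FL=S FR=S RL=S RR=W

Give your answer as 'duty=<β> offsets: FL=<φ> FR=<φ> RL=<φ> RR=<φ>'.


duty β = stance ticks per leg = 9
FL: stance ticks = 9; W→S at t=7 → φ=9
FR: stance ticks = 9; W→S at t=10 → φ=6
RL: stance ticks = 9; W→S at t=11 → φ=5
RR: stance ticks = 9; W→S at t=1 → φ=15

duty=9 offsets: FL=9 FR=6 RL=5 RR=15


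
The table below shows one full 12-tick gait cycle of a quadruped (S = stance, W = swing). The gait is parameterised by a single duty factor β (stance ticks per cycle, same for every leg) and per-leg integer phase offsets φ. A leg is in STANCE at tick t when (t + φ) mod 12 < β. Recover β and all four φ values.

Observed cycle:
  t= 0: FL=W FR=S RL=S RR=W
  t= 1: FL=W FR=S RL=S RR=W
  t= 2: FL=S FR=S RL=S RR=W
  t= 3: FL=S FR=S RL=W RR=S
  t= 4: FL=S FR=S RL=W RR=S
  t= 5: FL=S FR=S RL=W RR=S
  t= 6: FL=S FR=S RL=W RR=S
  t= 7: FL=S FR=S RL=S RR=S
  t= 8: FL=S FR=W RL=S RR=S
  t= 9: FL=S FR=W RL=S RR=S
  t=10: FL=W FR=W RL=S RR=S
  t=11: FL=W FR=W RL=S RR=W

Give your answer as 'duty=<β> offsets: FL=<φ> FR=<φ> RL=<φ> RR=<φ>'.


duty=8 offsets: FL=10 FR=0 RL=5 RR=9

duty β = stance ticks per leg = 8
FL: stance ticks = 8; W→S at t=2 → φ=10
FR: stance ticks = 8; W→S at t=0 → φ=0
RL: stance ticks = 8; W→S at t=7 → φ=5
RR: stance ticks = 8; W→S at t=3 → φ=9


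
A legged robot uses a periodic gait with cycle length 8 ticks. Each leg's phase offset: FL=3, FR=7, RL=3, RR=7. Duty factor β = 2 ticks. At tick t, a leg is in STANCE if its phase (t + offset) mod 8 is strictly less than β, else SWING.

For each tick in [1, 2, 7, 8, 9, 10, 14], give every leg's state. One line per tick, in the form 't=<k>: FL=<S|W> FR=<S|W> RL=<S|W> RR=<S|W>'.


t=1: phase=(4,0,4,0) vs β=2 → FL=W FR=S RL=W RR=S
t=2: phase=(5,1,5,1) vs β=2 → FL=W FR=S RL=W RR=S
t=7: phase=(2,6,2,6) vs β=2 → FL=W FR=W RL=W RR=W
t=8: phase=(3,7,3,7) vs β=2 → FL=W FR=W RL=W RR=W
t=9: phase=(4,0,4,0) vs β=2 → FL=W FR=S RL=W RR=S
t=10: phase=(5,1,5,1) vs β=2 → FL=W FR=S RL=W RR=S
t=14: phase=(1,5,1,5) vs β=2 → FL=S FR=W RL=S RR=W

t=1: FL=W FR=S RL=W RR=S
t=2: FL=W FR=S RL=W RR=S
t=7: FL=W FR=W RL=W RR=W
t=8: FL=W FR=W RL=W RR=W
t=9: FL=W FR=S RL=W RR=S
t=10: FL=W FR=S RL=W RR=S
t=14: FL=S FR=W RL=S RR=W


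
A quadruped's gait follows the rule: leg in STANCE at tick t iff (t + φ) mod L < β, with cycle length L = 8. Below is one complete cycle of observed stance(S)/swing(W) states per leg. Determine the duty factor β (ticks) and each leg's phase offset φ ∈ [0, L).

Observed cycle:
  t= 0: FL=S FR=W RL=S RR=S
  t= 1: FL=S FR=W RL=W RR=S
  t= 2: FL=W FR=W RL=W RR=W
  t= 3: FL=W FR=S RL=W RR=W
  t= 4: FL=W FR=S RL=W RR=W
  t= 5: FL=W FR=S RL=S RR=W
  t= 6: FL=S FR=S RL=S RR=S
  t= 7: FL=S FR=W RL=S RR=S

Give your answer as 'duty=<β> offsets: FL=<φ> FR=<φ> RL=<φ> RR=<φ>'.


duty=4 offsets: FL=2 FR=5 RL=3 RR=2

duty β = stance ticks per leg = 4
FL: stance ticks = 4; W→S at t=6 → φ=2
FR: stance ticks = 4; W→S at t=3 → φ=5
RL: stance ticks = 4; W→S at t=5 → φ=3
RR: stance ticks = 4; W→S at t=6 → φ=2


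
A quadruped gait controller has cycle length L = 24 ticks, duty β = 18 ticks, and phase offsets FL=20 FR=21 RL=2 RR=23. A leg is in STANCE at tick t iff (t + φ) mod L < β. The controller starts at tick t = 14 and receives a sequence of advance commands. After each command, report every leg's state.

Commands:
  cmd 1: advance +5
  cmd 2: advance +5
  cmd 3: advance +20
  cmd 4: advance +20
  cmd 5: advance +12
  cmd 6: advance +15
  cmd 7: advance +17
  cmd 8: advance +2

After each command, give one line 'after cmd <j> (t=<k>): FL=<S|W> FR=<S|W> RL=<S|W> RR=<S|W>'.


after cmd 1 (t=19): FL=S FR=S RL=W RR=W
after cmd 2 (t=24): FL=W FR=W RL=S RR=W
after cmd 3 (t=44): FL=S FR=S RL=W RR=W
after cmd 4 (t=64): FL=S FR=S RL=W RR=S
after cmd 5 (t=76): FL=S FR=S RL=S RR=S
after cmd 6 (t=91): FL=S FR=S RL=W RR=W
after cmd 7 (t=108): FL=S FR=S RL=S RR=S
after cmd 8 (t=110): FL=S FR=S RL=S RR=S

start t=14: FL=S FR=S RL=S RR=S
cmd 1: advance +5 → t=19, phase=(15,16,21,18) → FL=S FR=S RL=W RR=W
cmd 2: advance +5 → t=24, phase=(20,21,2,23) → FL=W FR=W RL=S RR=W
cmd 3: advance +20 → t=44, phase=(16,17,22,19) → FL=S FR=S RL=W RR=W
cmd 4: advance +20 → t=64, phase=(12,13,18,15) → FL=S FR=S RL=W RR=S
cmd 5: advance +12 → t=76, phase=(0,1,6,3) → FL=S FR=S RL=S RR=S
cmd 6: advance +15 → t=91, phase=(15,16,21,18) → FL=S FR=S RL=W RR=W
cmd 7: advance +17 → t=108, phase=(8,9,14,11) → FL=S FR=S RL=S RR=S
cmd 8: advance +2 → t=110, phase=(10,11,16,13) → FL=S FR=S RL=S RR=S


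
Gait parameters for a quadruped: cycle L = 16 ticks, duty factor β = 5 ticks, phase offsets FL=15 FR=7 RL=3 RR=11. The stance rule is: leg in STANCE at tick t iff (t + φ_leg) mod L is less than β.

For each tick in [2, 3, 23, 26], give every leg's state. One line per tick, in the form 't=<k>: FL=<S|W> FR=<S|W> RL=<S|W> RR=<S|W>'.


t=2: FL=S FR=W RL=W RR=W
t=3: FL=S FR=W RL=W RR=W
t=23: FL=W FR=W RL=W RR=S
t=26: FL=W FR=S RL=W RR=W

t=2: phase=(1,9,5,13) vs β=5 → FL=S FR=W RL=W RR=W
t=3: phase=(2,10,6,14) vs β=5 → FL=S FR=W RL=W RR=W
t=23: phase=(6,14,10,2) vs β=5 → FL=W FR=W RL=W RR=S
t=26: phase=(9,1,13,5) vs β=5 → FL=W FR=S RL=W RR=W


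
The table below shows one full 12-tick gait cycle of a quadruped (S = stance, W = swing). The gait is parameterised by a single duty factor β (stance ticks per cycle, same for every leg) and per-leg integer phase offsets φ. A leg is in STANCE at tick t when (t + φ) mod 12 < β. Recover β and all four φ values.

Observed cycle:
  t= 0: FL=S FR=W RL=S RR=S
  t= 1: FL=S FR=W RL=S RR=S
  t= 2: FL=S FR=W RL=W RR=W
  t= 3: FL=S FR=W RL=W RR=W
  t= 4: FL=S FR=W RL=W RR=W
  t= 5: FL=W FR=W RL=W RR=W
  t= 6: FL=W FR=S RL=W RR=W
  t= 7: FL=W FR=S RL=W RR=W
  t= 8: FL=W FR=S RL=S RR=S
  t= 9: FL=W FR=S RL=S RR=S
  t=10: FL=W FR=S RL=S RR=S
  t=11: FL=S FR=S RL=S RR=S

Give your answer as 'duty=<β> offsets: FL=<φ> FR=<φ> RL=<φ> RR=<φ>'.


duty=6 offsets: FL=1 FR=6 RL=4 RR=4

duty β = stance ticks per leg = 6
FL: stance ticks = 6; W→S at t=11 → φ=1
FR: stance ticks = 6; W→S at t=6 → φ=6
RL: stance ticks = 6; W→S at t=8 → φ=4
RR: stance ticks = 6; W→S at t=8 → φ=4


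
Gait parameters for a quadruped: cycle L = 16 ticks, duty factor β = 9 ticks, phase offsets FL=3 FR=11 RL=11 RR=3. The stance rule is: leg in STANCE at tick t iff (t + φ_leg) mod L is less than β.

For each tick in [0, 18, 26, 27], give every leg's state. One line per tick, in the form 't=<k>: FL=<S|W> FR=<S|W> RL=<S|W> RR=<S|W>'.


t=0: phase=(3,11,11,3) vs β=9 → FL=S FR=W RL=W RR=S
t=18: phase=(5,13,13,5) vs β=9 → FL=S FR=W RL=W RR=S
t=26: phase=(13,5,5,13) vs β=9 → FL=W FR=S RL=S RR=W
t=27: phase=(14,6,6,14) vs β=9 → FL=W FR=S RL=S RR=W

t=0: FL=S FR=W RL=W RR=S
t=18: FL=S FR=W RL=W RR=S
t=26: FL=W FR=S RL=S RR=W
t=27: FL=W FR=S RL=S RR=W


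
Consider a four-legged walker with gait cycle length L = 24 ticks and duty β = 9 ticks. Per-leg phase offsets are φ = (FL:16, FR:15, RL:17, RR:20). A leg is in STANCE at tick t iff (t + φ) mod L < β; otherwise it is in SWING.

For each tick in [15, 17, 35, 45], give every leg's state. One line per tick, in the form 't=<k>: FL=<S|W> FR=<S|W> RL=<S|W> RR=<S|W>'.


t=15: phase=(7,6,8,11) vs β=9 → FL=S FR=S RL=S RR=W
t=17: phase=(9,8,10,13) vs β=9 → FL=W FR=S RL=W RR=W
t=35: phase=(3,2,4,7) vs β=9 → FL=S FR=S RL=S RR=S
t=45: phase=(13,12,14,17) vs β=9 → FL=W FR=W RL=W RR=W

t=15: FL=S FR=S RL=S RR=W
t=17: FL=W FR=S RL=W RR=W
t=35: FL=S FR=S RL=S RR=S
t=45: FL=W FR=W RL=W RR=W


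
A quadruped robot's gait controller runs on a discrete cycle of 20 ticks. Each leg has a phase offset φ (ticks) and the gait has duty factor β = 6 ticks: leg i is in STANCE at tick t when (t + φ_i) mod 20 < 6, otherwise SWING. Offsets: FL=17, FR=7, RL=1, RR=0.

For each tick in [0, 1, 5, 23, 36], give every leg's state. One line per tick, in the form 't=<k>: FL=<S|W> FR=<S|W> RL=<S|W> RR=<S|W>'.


t=0: FL=W FR=W RL=S RR=S
t=1: FL=W FR=W RL=S RR=S
t=5: FL=S FR=W RL=W RR=S
t=23: FL=S FR=W RL=S RR=S
t=36: FL=W FR=S RL=W RR=W

t=0: phase=(17,7,1,0) vs β=6 → FL=W FR=W RL=S RR=S
t=1: phase=(18,8,2,1) vs β=6 → FL=W FR=W RL=S RR=S
t=5: phase=(2,12,6,5) vs β=6 → FL=S FR=W RL=W RR=S
t=23: phase=(0,10,4,3) vs β=6 → FL=S FR=W RL=S RR=S
t=36: phase=(13,3,17,16) vs β=6 → FL=W FR=S RL=W RR=W


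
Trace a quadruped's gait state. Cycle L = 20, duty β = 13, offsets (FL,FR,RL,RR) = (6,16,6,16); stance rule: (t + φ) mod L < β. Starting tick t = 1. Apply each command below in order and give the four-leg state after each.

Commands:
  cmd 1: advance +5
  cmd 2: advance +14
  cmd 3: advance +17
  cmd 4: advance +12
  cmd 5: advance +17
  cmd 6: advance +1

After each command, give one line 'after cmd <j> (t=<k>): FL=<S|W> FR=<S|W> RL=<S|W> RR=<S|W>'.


after cmd 1 (t=6): FL=S FR=S RL=S RR=S
after cmd 2 (t=20): FL=S FR=W RL=S RR=W
after cmd 3 (t=37): FL=S FR=W RL=S RR=W
after cmd 4 (t=49): FL=W FR=S RL=W RR=S
after cmd 5 (t=66): FL=S FR=S RL=S RR=S
after cmd 6 (t=67): FL=W FR=S RL=W RR=S

start t=1: FL=S FR=W RL=S RR=W
cmd 1: advance +5 → t=6, phase=(12,2,12,2) → FL=S FR=S RL=S RR=S
cmd 2: advance +14 → t=20, phase=(6,16,6,16) → FL=S FR=W RL=S RR=W
cmd 3: advance +17 → t=37, phase=(3,13,3,13) → FL=S FR=W RL=S RR=W
cmd 4: advance +12 → t=49, phase=(15,5,15,5) → FL=W FR=S RL=W RR=S
cmd 5: advance +17 → t=66, phase=(12,2,12,2) → FL=S FR=S RL=S RR=S
cmd 6: advance +1 → t=67, phase=(13,3,13,3) → FL=W FR=S RL=W RR=S


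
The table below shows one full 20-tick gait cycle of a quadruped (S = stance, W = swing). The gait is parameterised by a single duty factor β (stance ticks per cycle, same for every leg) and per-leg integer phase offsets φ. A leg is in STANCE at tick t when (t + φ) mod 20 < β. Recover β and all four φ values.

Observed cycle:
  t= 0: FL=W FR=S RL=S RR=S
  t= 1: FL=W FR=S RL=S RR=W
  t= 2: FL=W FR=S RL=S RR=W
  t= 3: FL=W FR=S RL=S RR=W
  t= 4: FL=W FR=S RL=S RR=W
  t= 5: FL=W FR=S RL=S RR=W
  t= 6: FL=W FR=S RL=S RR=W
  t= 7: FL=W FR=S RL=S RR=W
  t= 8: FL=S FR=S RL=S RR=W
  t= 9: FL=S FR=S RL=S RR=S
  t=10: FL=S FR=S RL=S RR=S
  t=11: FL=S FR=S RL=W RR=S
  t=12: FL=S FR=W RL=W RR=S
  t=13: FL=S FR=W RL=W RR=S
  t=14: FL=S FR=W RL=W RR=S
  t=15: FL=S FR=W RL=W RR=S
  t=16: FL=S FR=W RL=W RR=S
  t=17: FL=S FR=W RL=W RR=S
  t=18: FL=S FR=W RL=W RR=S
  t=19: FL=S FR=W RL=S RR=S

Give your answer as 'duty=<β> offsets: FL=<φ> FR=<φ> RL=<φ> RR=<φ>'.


duty=12 offsets: FL=12 FR=0 RL=1 RR=11

duty β = stance ticks per leg = 12
FL: stance ticks = 12; W→S at t=8 → φ=12
FR: stance ticks = 12; W→S at t=0 → φ=0
RL: stance ticks = 12; W→S at t=19 → φ=1
RR: stance ticks = 12; W→S at t=9 → φ=11


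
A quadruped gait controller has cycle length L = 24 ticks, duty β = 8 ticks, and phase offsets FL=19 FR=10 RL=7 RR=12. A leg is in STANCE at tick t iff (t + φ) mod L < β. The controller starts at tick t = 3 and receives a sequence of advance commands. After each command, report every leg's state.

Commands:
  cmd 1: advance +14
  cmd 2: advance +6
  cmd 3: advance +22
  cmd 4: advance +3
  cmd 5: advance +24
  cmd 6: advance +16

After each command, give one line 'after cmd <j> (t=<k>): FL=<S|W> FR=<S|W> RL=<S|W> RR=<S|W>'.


after cmd 1 (t=17): FL=W FR=S RL=S RR=S
after cmd 2 (t=23): FL=W FR=W RL=S RR=W
after cmd 3 (t=45): FL=W FR=S RL=S RR=W
after cmd 4 (t=48): FL=W FR=W RL=S RR=W
after cmd 5 (t=72): FL=W FR=W RL=S RR=W
after cmd 6 (t=88): FL=W FR=S RL=W RR=S

start t=3: FL=W FR=W RL=W RR=W
cmd 1: advance +14 → t=17, phase=(12,3,0,5) → FL=W FR=S RL=S RR=S
cmd 2: advance +6 → t=23, phase=(18,9,6,11) → FL=W FR=W RL=S RR=W
cmd 3: advance +22 → t=45, phase=(16,7,4,9) → FL=W FR=S RL=S RR=W
cmd 4: advance +3 → t=48, phase=(19,10,7,12) → FL=W FR=W RL=S RR=W
cmd 5: advance +24 → t=72, phase=(19,10,7,12) → FL=W FR=W RL=S RR=W
cmd 6: advance +16 → t=88, phase=(11,2,23,4) → FL=W FR=S RL=W RR=S


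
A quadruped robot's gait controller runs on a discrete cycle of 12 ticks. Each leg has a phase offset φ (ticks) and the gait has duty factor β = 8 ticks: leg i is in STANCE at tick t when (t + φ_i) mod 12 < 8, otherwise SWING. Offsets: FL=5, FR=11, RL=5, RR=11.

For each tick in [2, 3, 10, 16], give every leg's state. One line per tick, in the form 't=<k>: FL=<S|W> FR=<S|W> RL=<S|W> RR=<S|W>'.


t=2: FL=S FR=S RL=S RR=S
t=3: FL=W FR=S RL=W RR=S
t=10: FL=S FR=W RL=S RR=W
t=16: FL=W FR=S RL=W RR=S

t=2: phase=(7,1,7,1) vs β=8 → FL=S FR=S RL=S RR=S
t=3: phase=(8,2,8,2) vs β=8 → FL=W FR=S RL=W RR=S
t=10: phase=(3,9,3,9) vs β=8 → FL=S FR=W RL=S RR=W
t=16: phase=(9,3,9,3) vs β=8 → FL=W FR=S RL=W RR=S


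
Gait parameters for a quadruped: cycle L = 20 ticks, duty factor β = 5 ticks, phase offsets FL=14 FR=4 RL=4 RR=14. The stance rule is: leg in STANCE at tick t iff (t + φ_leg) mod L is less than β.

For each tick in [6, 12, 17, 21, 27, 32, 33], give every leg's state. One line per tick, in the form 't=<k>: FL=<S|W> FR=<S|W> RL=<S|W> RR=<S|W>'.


t=6: FL=S FR=W RL=W RR=S
t=12: FL=W FR=W RL=W RR=W
t=17: FL=W FR=S RL=S RR=W
t=21: FL=W FR=W RL=W RR=W
t=27: FL=S FR=W RL=W RR=S
t=32: FL=W FR=W RL=W RR=W
t=33: FL=W FR=W RL=W RR=W

t=6: phase=(0,10,10,0) vs β=5 → FL=S FR=W RL=W RR=S
t=12: phase=(6,16,16,6) vs β=5 → FL=W FR=W RL=W RR=W
t=17: phase=(11,1,1,11) vs β=5 → FL=W FR=S RL=S RR=W
t=21: phase=(15,5,5,15) vs β=5 → FL=W FR=W RL=W RR=W
t=27: phase=(1,11,11,1) vs β=5 → FL=S FR=W RL=W RR=S
t=32: phase=(6,16,16,6) vs β=5 → FL=W FR=W RL=W RR=W
t=33: phase=(7,17,17,7) vs β=5 → FL=W FR=W RL=W RR=W


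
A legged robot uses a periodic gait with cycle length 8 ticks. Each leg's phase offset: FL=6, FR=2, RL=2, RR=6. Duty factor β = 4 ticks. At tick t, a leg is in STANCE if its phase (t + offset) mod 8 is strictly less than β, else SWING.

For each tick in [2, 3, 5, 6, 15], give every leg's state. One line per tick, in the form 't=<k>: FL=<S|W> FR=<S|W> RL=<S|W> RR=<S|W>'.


t=2: FL=S FR=W RL=W RR=S
t=3: FL=S FR=W RL=W RR=S
t=5: FL=S FR=W RL=W RR=S
t=6: FL=W FR=S RL=S RR=W
t=15: FL=W FR=S RL=S RR=W

t=2: phase=(0,4,4,0) vs β=4 → FL=S FR=W RL=W RR=S
t=3: phase=(1,5,5,1) vs β=4 → FL=S FR=W RL=W RR=S
t=5: phase=(3,7,7,3) vs β=4 → FL=S FR=W RL=W RR=S
t=6: phase=(4,0,0,4) vs β=4 → FL=W FR=S RL=S RR=W
t=15: phase=(5,1,1,5) vs β=4 → FL=W FR=S RL=S RR=W


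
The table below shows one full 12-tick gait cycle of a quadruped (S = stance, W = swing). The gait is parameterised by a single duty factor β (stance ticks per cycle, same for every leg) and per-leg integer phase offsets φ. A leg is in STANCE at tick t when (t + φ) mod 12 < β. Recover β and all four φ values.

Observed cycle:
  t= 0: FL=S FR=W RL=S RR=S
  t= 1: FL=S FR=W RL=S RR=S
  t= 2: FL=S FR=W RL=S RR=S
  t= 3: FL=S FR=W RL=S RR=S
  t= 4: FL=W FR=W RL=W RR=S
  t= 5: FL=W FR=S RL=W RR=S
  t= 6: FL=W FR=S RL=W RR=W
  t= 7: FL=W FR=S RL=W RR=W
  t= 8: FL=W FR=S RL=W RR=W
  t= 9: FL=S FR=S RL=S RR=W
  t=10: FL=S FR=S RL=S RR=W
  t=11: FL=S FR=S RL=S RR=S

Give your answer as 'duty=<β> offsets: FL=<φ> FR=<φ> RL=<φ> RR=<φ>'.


duty=7 offsets: FL=3 FR=7 RL=3 RR=1

duty β = stance ticks per leg = 7
FL: stance ticks = 7; W→S at t=9 → φ=3
FR: stance ticks = 7; W→S at t=5 → φ=7
RL: stance ticks = 7; W→S at t=9 → φ=3
RR: stance ticks = 7; W→S at t=11 → φ=1


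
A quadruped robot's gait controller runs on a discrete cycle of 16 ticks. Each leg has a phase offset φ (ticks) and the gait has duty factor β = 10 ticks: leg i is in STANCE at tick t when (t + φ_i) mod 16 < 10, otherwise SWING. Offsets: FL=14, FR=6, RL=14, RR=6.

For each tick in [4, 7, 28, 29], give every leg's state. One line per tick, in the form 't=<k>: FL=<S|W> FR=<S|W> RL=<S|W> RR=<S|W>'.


t=4: phase=(2,10,2,10) vs β=10 → FL=S FR=W RL=S RR=W
t=7: phase=(5,13,5,13) vs β=10 → FL=S FR=W RL=S RR=W
t=28: phase=(10,2,10,2) vs β=10 → FL=W FR=S RL=W RR=S
t=29: phase=(11,3,11,3) vs β=10 → FL=W FR=S RL=W RR=S

t=4: FL=S FR=W RL=S RR=W
t=7: FL=S FR=W RL=S RR=W
t=28: FL=W FR=S RL=W RR=S
t=29: FL=W FR=S RL=W RR=S


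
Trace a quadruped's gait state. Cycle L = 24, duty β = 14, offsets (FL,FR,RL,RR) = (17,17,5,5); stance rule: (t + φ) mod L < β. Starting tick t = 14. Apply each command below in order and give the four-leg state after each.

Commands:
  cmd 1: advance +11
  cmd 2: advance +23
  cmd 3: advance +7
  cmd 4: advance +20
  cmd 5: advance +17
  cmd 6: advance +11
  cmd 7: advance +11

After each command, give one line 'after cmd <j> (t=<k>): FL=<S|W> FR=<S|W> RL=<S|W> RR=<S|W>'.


start t=14: FL=S FR=S RL=W RR=W
cmd 1: advance +11 → t=25, phase=(18,18,6,6) → FL=W FR=W RL=S RR=S
cmd 2: advance +23 → t=48, phase=(17,17,5,5) → FL=W FR=W RL=S RR=S
cmd 3: advance +7 → t=55, phase=(0,0,12,12) → FL=S FR=S RL=S RR=S
cmd 4: advance +20 → t=75, phase=(20,20,8,8) → FL=W FR=W RL=S RR=S
cmd 5: advance +17 → t=92, phase=(13,13,1,1) → FL=S FR=S RL=S RR=S
cmd 6: advance +11 → t=103, phase=(0,0,12,12) → FL=S FR=S RL=S RR=S
cmd 7: advance +11 → t=114, phase=(11,11,23,23) → FL=S FR=S RL=W RR=W

after cmd 1 (t=25): FL=W FR=W RL=S RR=S
after cmd 2 (t=48): FL=W FR=W RL=S RR=S
after cmd 3 (t=55): FL=S FR=S RL=S RR=S
after cmd 4 (t=75): FL=W FR=W RL=S RR=S
after cmd 5 (t=92): FL=S FR=S RL=S RR=S
after cmd 6 (t=103): FL=S FR=S RL=S RR=S
after cmd 7 (t=114): FL=S FR=S RL=W RR=W


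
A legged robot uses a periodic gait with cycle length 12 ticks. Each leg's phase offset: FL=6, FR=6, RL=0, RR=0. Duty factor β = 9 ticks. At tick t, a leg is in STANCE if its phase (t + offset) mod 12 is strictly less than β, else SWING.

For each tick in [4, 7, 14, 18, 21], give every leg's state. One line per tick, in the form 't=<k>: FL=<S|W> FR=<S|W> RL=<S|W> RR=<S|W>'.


t=4: phase=(10,10,4,4) vs β=9 → FL=W FR=W RL=S RR=S
t=7: phase=(1,1,7,7) vs β=9 → FL=S FR=S RL=S RR=S
t=14: phase=(8,8,2,2) vs β=9 → FL=S FR=S RL=S RR=S
t=18: phase=(0,0,6,6) vs β=9 → FL=S FR=S RL=S RR=S
t=21: phase=(3,3,9,9) vs β=9 → FL=S FR=S RL=W RR=W

t=4: FL=W FR=W RL=S RR=S
t=7: FL=S FR=S RL=S RR=S
t=14: FL=S FR=S RL=S RR=S
t=18: FL=S FR=S RL=S RR=S
t=21: FL=S FR=S RL=W RR=W


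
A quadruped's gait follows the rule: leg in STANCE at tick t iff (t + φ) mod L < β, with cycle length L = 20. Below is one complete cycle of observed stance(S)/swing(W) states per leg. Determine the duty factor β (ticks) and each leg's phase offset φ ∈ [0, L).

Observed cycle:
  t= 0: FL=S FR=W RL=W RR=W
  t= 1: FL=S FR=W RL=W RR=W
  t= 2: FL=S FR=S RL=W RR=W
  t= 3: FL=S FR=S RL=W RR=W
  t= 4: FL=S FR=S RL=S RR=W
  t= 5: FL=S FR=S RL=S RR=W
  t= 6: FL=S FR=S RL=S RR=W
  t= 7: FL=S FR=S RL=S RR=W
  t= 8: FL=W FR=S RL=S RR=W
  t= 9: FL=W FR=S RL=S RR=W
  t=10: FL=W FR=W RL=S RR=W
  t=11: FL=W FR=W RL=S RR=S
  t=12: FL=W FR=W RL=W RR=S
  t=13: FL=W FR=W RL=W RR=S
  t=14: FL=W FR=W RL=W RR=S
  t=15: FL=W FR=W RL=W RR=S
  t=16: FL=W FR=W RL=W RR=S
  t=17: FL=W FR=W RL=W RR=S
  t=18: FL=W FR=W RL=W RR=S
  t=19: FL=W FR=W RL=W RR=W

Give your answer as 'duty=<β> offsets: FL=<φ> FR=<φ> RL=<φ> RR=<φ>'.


duty=8 offsets: FL=0 FR=18 RL=16 RR=9

duty β = stance ticks per leg = 8
FL: stance ticks = 8; W→S at t=0 → φ=0
FR: stance ticks = 8; W→S at t=2 → φ=18
RL: stance ticks = 8; W→S at t=4 → φ=16
RR: stance ticks = 8; W→S at t=11 → φ=9


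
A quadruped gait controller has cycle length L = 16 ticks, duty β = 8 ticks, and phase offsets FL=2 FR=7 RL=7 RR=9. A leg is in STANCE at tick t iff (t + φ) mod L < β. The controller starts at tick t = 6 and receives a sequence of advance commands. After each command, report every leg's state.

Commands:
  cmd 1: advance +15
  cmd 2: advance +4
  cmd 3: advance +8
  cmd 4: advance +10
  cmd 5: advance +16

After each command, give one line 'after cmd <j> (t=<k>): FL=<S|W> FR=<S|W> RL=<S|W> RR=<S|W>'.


after cmd 1 (t=21): FL=S FR=W RL=W RR=W
after cmd 2 (t=25): FL=W FR=S RL=S RR=S
after cmd 3 (t=33): FL=S FR=W RL=W RR=W
after cmd 4 (t=43): FL=W FR=S RL=S RR=S
after cmd 5 (t=59): FL=W FR=S RL=S RR=S

start t=6: FL=W FR=W RL=W RR=W
cmd 1: advance +15 → t=21, phase=(7,12,12,14) → FL=S FR=W RL=W RR=W
cmd 2: advance +4 → t=25, phase=(11,0,0,2) → FL=W FR=S RL=S RR=S
cmd 3: advance +8 → t=33, phase=(3,8,8,10) → FL=S FR=W RL=W RR=W
cmd 4: advance +10 → t=43, phase=(13,2,2,4) → FL=W FR=S RL=S RR=S
cmd 5: advance +16 → t=59, phase=(13,2,2,4) → FL=W FR=S RL=S RR=S


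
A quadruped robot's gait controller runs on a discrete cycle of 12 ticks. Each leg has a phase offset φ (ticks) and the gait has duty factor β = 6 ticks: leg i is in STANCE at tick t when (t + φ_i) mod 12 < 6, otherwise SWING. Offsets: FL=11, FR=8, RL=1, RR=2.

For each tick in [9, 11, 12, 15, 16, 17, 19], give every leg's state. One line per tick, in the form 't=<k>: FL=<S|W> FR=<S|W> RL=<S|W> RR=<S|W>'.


t=9: FL=W FR=S RL=W RR=W
t=11: FL=W FR=W RL=S RR=S
t=12: FL=W FR=W RL=S RR=S
t=15: FL=S FR=W RL=S RR=S
t=16: FL=S FR=S RL=S RR=W
t=17: FL=S FR=S RL=W RR=W
t=19: FL=W FR=S RL=W RR=W

t=9: phase=(8,5,10,11) vs β=6 → FL=W FR=S RL=W RR=W
t=11: phase=(10,7,0,1) vs β=6 → FL=W FR=W RL=S RR=S
t=12: phase=(11,8,1,2) vs β=6 → FL=W FR=W RL=S RR=S
t=15: phase=(2,11,4,5) vs β=6 → FL=S FR=W RL=S RR=S
t=16: phase=(3,0,5,6) vs β=6 → FL=S FR=S RL=S RR=W
t=17: phase=(4,1,6,7) vs β=6 → FL=S FR=S RL=W RR=W
t=19: phase=(6,3,8,9) vs β=6 → FL=W FR=S RL=W RR=W


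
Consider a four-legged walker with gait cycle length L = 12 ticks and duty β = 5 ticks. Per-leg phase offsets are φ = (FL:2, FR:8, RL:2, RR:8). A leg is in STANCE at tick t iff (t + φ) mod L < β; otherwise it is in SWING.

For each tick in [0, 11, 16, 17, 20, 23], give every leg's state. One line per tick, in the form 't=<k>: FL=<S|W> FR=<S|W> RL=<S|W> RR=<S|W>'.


t=0: phase=(2,8,2,8) vs β=5 → FL=S FR=W RL=S RR=W
t=11: phase=(1,7,1,7) vs β=5 → FL=S FR=W RL=S RR=W
t=16: phase=(6,0,6,0) vs β=5 → FL=W FR=S RL=W RR=S
t=17: phase=(7,1,7,1) vs β=5 → FL=W FR=S RL=W RR=S
t=20: phase=(10,4,10,4) vs β=5 → FL=W FR=S RL=W RR=S
t=23: phase=(1,7,1,7) vs β=5 → FL=S FR=W RL=S RR=W

t=0: FL=S FR=W RL=S RR=W
t=11: FL=S FR=W RL=S RR=W
t=16: FL=W FR=S RL=W RR=S
t=17: FL=W FR=S RL=W RR=S
t=20: FL=W FR=S RL=W RR=S
t=23: FL=S FR=W RL=S RR=W


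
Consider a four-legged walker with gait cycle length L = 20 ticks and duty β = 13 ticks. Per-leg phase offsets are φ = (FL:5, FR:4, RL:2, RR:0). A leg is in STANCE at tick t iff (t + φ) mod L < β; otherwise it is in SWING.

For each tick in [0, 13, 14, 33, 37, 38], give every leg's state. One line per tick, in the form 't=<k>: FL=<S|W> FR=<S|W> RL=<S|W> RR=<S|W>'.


t=0: phase=(5,4,2,0) vs β=13 → FL=S FR=S RL=S RR=S
t=13: phase=(18,17,15,13) vs β=13 → FL=W FR=W RL=W RR=W
t=14: phase=(19,18,16,14) vs β=13 → FL=W FR=W RL=W RR=W
t=33: phase=(18,17,15,13) vs β=13 → FL=W FR=W RL=W RR=W
t=37: phase=(2,1,19,17) vs β=13 → FL=S FR=S RL=W RR=W
t=38: phase=(3,2,0,18) vs β=13 → FL=S FR=S RL=S RR=W

t=0: FL=S FR=S RL=S RR=S
t=13: FL=W FR=W RL=W RR=W
t=14: FL=W FR=W RL=W RR=W
t=33: FL=W FR=W RL=W RR=W
t=37: FL=S FR=S RL=W RR=W
t=38: FL=S FR=S RL=S RR=W


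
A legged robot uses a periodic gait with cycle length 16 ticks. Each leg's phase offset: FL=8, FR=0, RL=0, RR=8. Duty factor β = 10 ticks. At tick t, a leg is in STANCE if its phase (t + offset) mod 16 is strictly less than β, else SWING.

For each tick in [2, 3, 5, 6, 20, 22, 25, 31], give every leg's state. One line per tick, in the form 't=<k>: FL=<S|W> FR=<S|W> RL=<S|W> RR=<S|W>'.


t=2: phase=(10,2,2,10) vs β=10 → FL=W FR=S RL=S RR=W
t=3: phase=(11,3,3,11) vs β=10 → FL=W FR=S RL=S RR=W
t=5: phase=(13,5,5,13) vs β=10 → FL=W FR=S RL=S RR=W
t=6: phase=(14,6,6,14) vs β=10 → FL=W FR=S RL=S RR=W
t=20: phase=(12,4,4,12) vs β=10 → FL=W FR=S RL=S RR=W
t=22: phase=(14,6,6,14) vs β=10 → FL=W FR=S RL=S RR=W
t=25: phase=(1,9,9,1) vs β=10 → FL=S FR=S RL=S RR=S
t=31: phase=(7,15,15,7) vs β=10 → FL=S FR=W RL=W RR=S

t=2: FL=W FR=S RL=S RR=W
t=3: FL=W FR=S RL=S RR=W
t=5: FL=W FR=S RL=S RR=W
t=6: FL=W FR=S RL=S RR=W
t=20: FL=W FR=S RL=S RR=W
t=22: FL=W FR=S RL=S RR=W
t=25: FL=S FR=S RL=S RR=S
t=31: FL=S FR=W RL=W RR=S
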